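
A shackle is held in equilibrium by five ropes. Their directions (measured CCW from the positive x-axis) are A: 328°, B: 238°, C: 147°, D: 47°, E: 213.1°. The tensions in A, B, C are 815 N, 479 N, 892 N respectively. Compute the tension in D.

T_D ≈ 522 N

Resolve: ΣF_x = 815 cos 328° + 479 cos 238° + 892 cos 147° + T_D cos 47° + T_E cos 213.1° = 0.
        ΣF_y = 815 sin 328° + 479 sin 238° + 892 sin 147° + T_D sin 47° + T_E sin 213.1° = 0.
The known terms sum to (-310.8, -352.3) N, so 0.6820 T_D − 0.8377 T_E = 310.8 and 0.7314 T_D − 0.5461 T_E = 352.3.
Solving simultaneously: T_D = 522 N, T_E = 54.01 N.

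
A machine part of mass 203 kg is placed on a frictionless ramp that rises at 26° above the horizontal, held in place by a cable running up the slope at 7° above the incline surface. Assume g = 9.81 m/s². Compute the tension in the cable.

T ≈ 880 N

Take axes along and perpendicular to the incline. Weight components: W sin 26° = 873 N down-slope, W cos 26° = 1790 N into the surface.
Along incline: T cos 7° = W sin 26° → T = 879.5 N.
Perpendicular: N = W cos 26° − T sin 7° = 1683 N.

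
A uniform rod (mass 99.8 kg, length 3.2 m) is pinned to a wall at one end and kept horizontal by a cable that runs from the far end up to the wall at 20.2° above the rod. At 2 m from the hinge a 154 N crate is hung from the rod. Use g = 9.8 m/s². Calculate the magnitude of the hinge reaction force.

Take torques about the hinge: T sin 20.2° · 3.2 = 99.8×9.8×1.6 + 154×2 = 1872.9 N·m.
So T = 1872.9 / (0.3453 × 3.2) = 1695 N.
ΣF_x = 0: H_x = T cos 20.2° = 1590.7 N.
ΣF_y = 0: H_y = (99.8×9.8 + 154) − T sin 20.2° = 1132 − 585.27 = 546.77 N.
|H| = √(H_x² + H_y²) = √((1590.7)² + (546.77)²) = 1682.1 N.

|H| ≈ 1680 N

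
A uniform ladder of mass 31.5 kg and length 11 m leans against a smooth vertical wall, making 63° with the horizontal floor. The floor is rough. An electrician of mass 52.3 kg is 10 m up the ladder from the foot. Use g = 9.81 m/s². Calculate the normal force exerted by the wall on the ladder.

N_wall ≈ 316 N

Torques about the foot: N_wall · 11 sin 63° = 31.5×9.81×5.5 cos 63° + 52.3×9.81×10 cos 63° → N_wall = 316.38 N.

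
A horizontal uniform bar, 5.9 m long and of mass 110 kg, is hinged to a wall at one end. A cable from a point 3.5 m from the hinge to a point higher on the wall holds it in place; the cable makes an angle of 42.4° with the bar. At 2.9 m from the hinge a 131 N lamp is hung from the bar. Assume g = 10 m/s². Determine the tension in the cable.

T ≈ 1540 N

Take torques about the hinge: T sin 42.4° · 3.5 = 110×10×2.95 + 131×2.9 = 3624.9 N·m.
So T = 3624.9 / (0.6743 × 3.5) = 1535.9 N.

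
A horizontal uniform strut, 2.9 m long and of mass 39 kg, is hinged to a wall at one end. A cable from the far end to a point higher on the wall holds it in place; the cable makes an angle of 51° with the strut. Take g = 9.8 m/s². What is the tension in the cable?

T ≈ 246 N

Take torques about the hinge: T sin 51° · 2.9 = 39×9.8×1.45 = 554.19 N·m.
So T = 554.19 / (0.7771 × 2.9) = 245.9 N.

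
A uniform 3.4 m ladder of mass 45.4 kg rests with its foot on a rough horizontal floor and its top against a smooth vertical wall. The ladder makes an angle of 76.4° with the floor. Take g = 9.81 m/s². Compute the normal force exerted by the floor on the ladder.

N_floor ≈ 445 N

ΣF_y = 0: N_floor = 45.4×9.81 = 445.37 N.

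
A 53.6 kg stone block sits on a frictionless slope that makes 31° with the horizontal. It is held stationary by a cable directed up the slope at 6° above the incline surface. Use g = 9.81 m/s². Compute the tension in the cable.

Take axes along and perpendicular to the incline. Weight components: W sin 31° = 270.8 N down-slope, W cos 31° = 450.7 N into the surface.
Along incline: T cos 6° = W sin 31° → T = 272.3 N.
Perpendicular: N = W cos 31° − T sin 6° = 422.2 N.

T ≈ 272 N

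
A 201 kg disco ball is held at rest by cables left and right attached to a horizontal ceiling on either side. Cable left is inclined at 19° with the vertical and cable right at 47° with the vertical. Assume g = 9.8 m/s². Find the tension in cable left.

T_left ≈ 1580 N

Angles from the horizontal: cable left is 90° − 19° = 71°, cable right is 90° − 47° = 43°.
Weight W = 201 × 9.8 = 1970 N acts straight down.
Horizontal: T_left cos 71° = T_right cos 43°  →  T_right = 0.4452 T_left.
Vertical: T_left sin 71° + T_right sin 43° = 1970.
Substituting the horizontal relation into the vertical equation gives 1.249 T_left = 1970, so T_left = 1577 N.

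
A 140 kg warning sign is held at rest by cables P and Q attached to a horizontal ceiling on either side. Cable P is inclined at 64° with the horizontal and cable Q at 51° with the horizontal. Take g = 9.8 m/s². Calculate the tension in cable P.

T_P ≈ 953 N

Weight W = 140 × 9.8 = 1372 N acts straight down.
Horizontal: T_P cos 64° = T_Q cos 51°  →  T_Q = 0.6966 T_P.
Vertical: T_P sin 64° + T_Q sin 51° = 1372.
Substituting the horizontal relation into the vertical equation gives 1.44 T_P = 1372, so T_P = 952.7 N.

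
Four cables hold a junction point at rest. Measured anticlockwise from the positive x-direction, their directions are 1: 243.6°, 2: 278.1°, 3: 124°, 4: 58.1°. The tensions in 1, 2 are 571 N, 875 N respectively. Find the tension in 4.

Resolve: ΣF_x = 571 cos 243.6° + 875 cos 278.1° + T_3 cos 124° + T_4 cos 58.1° = 0.
        ΣF_y = 571 sin 243.6° + 875 sin 278.1° + T_3 sin 124° + T_4 sin 58.1° = 0.
The known terms sum to (-130.6, -1378) N, so -0.5592 T_3 + 0.5284 T_4 = 130.6 and 0.8290 T_3 + 0.8490 T_4 = 1378.
Solving simultaneously: T_3 = 676.1 N, T_4 = 962.6 N.

T_4 ≈ 963 N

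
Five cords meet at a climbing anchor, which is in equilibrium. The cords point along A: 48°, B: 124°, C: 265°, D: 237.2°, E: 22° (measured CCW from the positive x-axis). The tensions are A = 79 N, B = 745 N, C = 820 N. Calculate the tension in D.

T_D ≈ 56.8 N

Resolve: ΣF_x = 79 cos 48° + 745 cos 124° + 820 cos 265° + T_D cos 237.2° + T_E cos 22° = 0.
        ΣF_y = 79 sin 48° + 745 sin 124° + 820 sin 265° + T_D sin 237.2° + T_E sin 22° = 0.
The known terms sum to (-435.2, -140.5) N, so -0.5417 T_D + 0.9272 T_E = 435.2 and -0.8406 T_D + 0.3746 T_E = 140.5.
Solving simultaneously: T_D = 56.77 N, T_E = 502.6 N.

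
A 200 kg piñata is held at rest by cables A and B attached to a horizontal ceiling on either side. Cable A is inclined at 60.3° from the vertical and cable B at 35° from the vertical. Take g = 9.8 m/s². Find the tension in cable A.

T_A ≈ 1130 N

Angles from the horizontal: cable A is 90° − 60.3° = 29.7°, cable B is 90° − 35° = 55°.
Weight W = 200 × 9.8 = 1960 N acts straight down.
Horizontal: T_A cos 29.7° = T_B cos 55°  →  T_B = 1.514 T_A.
Vertical: T_A sin 29.7° + T_B sin 55° = 1960.
Substituting the horizontal relation into the vertical equation gives 1.736 T_A = 1960, so T_A = 1129 N.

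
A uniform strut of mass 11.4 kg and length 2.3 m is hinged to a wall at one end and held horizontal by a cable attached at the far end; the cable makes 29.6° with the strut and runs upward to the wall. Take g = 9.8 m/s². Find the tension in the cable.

T ≈ 113 N

Take torques about the hinge: T sin 29.6° · 2.3 = 11.4×9.8×1.15 = 128.48 N·m.
So T = 128.48 / (0.4939 × 2.3) = 113.09 N.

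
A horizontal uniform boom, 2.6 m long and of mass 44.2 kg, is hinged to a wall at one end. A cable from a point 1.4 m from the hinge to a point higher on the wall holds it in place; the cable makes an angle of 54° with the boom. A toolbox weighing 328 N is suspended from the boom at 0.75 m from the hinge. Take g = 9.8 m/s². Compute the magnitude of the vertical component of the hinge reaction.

|H_y| ≈ 183 N

Take torques about the hinge: T sin 54° · 1.4 = 44.2×9.8×1.3 + 328×0.75 = 809.11 N·m.
So T = 809.11 / (0.8090 × 1.4) = 714.37 N.
ΣF_y = 0: H_y = (44.2×9.8 + 328) − T sin 54° = 761.16 − 577.93 = 183.23 N.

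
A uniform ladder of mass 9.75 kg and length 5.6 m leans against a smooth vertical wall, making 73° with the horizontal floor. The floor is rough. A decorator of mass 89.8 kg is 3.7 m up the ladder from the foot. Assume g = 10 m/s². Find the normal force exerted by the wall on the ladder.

N_wall ≈ 196 N

Torques about the foot: N_wall · 5.6 sin 73° = 9.75×10×2.8 cos 73° + 89.8×10×3.7 cos 73° → N_wall = 196.3 N.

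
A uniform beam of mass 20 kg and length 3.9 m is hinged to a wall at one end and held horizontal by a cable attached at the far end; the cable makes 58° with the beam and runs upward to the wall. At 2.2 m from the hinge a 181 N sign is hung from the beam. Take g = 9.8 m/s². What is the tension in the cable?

T ≈ 236 N

Take torques about the hinge: T sin 58° · 3.9 = 20×9.8×1.95 + 181×2.2 = 780.4 N·m.
So T = 780.4 / (0.8480 × 3.9) = 235.96 N.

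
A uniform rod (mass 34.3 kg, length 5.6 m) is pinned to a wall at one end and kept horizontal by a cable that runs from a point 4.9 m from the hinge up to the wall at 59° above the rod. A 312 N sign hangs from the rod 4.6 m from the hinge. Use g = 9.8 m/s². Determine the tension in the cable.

T ≈ 566 N

Take torques about the hinge: T sin 59° · 4.9 = 34.3×9.8×2.8 + 312×4.6 = 2376.4 N·m.
So T = 2376.4 / (0.8572 × 4.9) = 565.79 N.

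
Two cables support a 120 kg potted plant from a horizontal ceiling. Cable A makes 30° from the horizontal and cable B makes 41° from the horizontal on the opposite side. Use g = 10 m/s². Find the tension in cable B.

Weight W = 120 × 10 = 1200 N acts straight down.
Horizontal: T_A cos 30° = T_B cos 41°  →  T_A = 0.8715 T_B.
Vertical: T_A sin 30° + T_B sin 41° = 1200.
Substituting the horizontal relation into the vertical equation gives 1.092 T_B = 1200, so T_B = 1099 N.

T_B ≈ 1100 N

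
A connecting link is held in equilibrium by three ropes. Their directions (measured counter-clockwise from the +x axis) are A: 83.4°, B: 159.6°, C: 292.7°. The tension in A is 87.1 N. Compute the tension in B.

T_B ≈ 58.4 N

Resolve: ΣF_x = 87.1 cos 83.4° + T_B cos 159.6° + T_C cos 292.7° = 0.
        ΣF_y = 87.1 sin 83.4° + T_B sin 159.6° + T_C sin 292.7° = 0.
The known terms sum to (10.01, 86.52) N, so -0.9373 T_B + 0.3859 T_C = -10.01 and 0.3486 T_B − 0.9225 T_C = -86.52.
Solving simultaneously: T_B = 58.38 N, T_C = 115.8 N.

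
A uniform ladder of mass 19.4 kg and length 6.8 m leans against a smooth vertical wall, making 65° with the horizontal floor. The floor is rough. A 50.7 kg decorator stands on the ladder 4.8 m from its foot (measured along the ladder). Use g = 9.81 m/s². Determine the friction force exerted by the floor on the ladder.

f ≈ 208 N

Torques about the foot: N_wall · 6.8 sin 65° = 19.4×9.81×3.4 cos 65° + 50.7×9.81×4.8 cos 65° → N_wall = 208.08 N.
ΣF_x = 0: f_floor = N_wall = 208.08 N.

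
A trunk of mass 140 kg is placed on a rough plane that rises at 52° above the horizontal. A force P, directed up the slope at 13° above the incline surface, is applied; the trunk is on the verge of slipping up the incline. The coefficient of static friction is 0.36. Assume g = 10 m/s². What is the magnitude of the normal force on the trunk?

On the verge of sliding up the incline, friction equals μN and acts down the slope.
Perpendicular: N + P sin 13° = W cos 52° = 861.9 N.
Along incline: P cos 13° = W sin 52° + μN  with W sin 52° = 1103 N.
Solving the pair for P and N: P = 1339 N, N = 560.6 N (and f = μN = 201.8 N).

N ≈ 561 N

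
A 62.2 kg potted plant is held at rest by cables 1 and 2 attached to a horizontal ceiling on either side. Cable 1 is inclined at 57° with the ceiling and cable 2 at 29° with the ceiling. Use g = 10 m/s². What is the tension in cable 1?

T_1 ≈ 545 N

Weight W = 62.2 × 10 = 622 N acts straight down.
Horizontal: T_1 cos 57° = T_2 cos 29°  →  T_2 = 0.6227 T_1.
Vertical: T_1 sin 57° + T_2 sin 29° = 622.
Substituting the horizontal relation into the vertical equation gives 1.141 T_1 = 622, so T_1 = 545.3 N.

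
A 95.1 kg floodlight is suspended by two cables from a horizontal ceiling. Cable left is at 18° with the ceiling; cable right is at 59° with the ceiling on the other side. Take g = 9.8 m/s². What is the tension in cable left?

T_left ≈ 493 N

Weight W = 95.1 × 9.8 = 932 N acts straight down.
Horizontal: T_left cos 18° = T_right cos 59°  →  T_right = 1.847 T_left.
Vertical: T_left sin 18° + T_right sin 59° = 932.
Substituting the horizontal relation into the vertical equation gives 1.892 T_left = 932, so T_left = 492.6 N.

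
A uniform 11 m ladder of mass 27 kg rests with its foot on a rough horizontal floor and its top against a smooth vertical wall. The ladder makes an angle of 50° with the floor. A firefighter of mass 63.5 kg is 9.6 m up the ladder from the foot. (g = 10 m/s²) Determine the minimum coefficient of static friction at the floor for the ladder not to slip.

ΣF_y = 0: N_floor = 27×10 + 63.5×10 = 905 N.
Torques about the foot: N_wall · 11 sin 50° = 27×10×5.5 cos 50° + 63.5×10×9.6 cos 50° → N_wall = 578.29 N.
ΣF_x = 0: f_floor = N_wall = 578.29 N.
μ_min = f_floor / N_floor = 578.29 / 905 = 0.639.

μ_min ≈ 0.639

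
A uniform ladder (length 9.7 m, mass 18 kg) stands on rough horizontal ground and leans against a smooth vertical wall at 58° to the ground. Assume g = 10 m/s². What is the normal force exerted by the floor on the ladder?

N_floor ≈ 180 N

ΣF_y = 0: N_floor = 18×10 = 180 N.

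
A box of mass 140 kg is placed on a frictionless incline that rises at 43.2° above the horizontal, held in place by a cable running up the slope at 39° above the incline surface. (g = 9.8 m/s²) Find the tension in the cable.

Take axes along and perpendicular to the incline. Weight components: W sin 43.2° = 939.2 N down-slope, W cos 43.2° = 1000 N into the surface.
Along incline: T cos 39° = W sin 43.2° → T = 1209 N.
Perpendicular: N = W cos 43.2° − T sin 39° = 239.6 N.

T ≈ 1210 N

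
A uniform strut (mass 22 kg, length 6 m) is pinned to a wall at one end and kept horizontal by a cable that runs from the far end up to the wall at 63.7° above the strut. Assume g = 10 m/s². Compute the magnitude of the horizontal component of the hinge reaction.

Take torques about the hinge: T sin 63.7° · 6 = 22×10×3 = 660 N·m.
So T = 660 / (0.8965 × 6) = 122.7 N.
ΣF_x = 0: H_x = T cos 63.7° = 54.365 N.

H_x ≈ 54.4 N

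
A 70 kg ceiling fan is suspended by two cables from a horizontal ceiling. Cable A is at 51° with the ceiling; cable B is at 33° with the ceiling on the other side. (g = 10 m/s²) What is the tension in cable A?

Weight W = 70 × 10 = 700 N acts straight down.
Horizontal: T_A cos 51° = T_B cos 33°  →  T_B = 0.7504 T_A.
Vertical: T_A sin 51° + T_B sin 33° = 700.
Substituting the horizontal relation into the vertical equation gives 1.186 T_A = 700, so T_A = 590.3 N.

T_A ≈ 590 N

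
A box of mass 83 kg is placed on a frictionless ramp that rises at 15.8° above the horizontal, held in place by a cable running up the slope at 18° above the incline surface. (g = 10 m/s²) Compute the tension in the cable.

Take axes along and perpendicular to the incline. Weight components: W sin 15.8° = 226 N down-slope, W cos 15.8° = 798.6 N into the surface.
Along incline: T cos 18° = W sin 15.8° → T = 237.6 N.
Perpendicular: N = W cos 15.8° − T sin 18° = 725.2 N.

T ≈ 238 N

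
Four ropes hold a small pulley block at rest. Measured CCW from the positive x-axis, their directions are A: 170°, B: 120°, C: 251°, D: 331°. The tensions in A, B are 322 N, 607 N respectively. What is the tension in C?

Resolve: ΣF_x = 322 cos 170° + 607 cos 120° + T_C cos 251° + T_D cos 331° = 0.
        ΣF_y = 322 sin 170° + 607 sin 120° + T_C sin 251° + T_D sin 331° = 0.
The known terms sum to (-620.6, 581.6) N, so -0.3256 T_C + 0.8746 T_D = 620.6 and -0.9455 T_C − 0.4848 T_D = -581.6.
Solving simultaneously: T_C = 211 N, T_D = 788.1 N.

T_C ≈ 211 N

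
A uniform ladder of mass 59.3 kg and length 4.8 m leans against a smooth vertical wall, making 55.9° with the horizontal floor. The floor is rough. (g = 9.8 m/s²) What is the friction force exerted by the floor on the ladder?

Torques about the foot: N_wall · 4.8 sin 55.9° = 59.3×9.8×2.4 cos 55.9° → N_wall = 196.73 N.
ΣF_x = 0: f_floor = N_wall = 196.73 N.

f ≈ 197 N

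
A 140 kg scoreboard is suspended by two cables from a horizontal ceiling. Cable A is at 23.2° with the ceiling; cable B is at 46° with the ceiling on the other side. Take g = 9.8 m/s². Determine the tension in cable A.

T_A ≈ 1020 N

Weight W = 140 × 9.8 = 1372 N acts straight down.
Horizontal: T_A cos 23.2° = T_B cos 46°  →  T_B = 1.323 T_A.
Vertical: T_A sin 23.2° + T_B sin 46° = 1372.
Substituting the horizontal relation into the vertical equation gives 1.346 T_A = 1372, so T_A = 1020 N.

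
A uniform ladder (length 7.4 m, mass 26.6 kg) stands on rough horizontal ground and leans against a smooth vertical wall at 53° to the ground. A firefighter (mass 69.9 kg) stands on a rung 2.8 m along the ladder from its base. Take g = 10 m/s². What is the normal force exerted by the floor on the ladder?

ΣF_y = 0: N_floor = 26.6×10 + 69.9×10 = 965 N.

N_floor ≈ 965 N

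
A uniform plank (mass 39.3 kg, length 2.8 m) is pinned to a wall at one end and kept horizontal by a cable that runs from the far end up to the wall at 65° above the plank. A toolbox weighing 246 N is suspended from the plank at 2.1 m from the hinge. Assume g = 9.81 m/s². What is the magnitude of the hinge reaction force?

Take torques about the hinge: T sin 65° · 2.8 = 39.3×9.81×1.4 + 246×2.1 = 1056.3 N·m.
So T = 1056.3 / (0.9063 × 2.8) = 416.27 N.
ΣF_x = 0: H_x = T cos 65° = 175.92 N.
ΣF_y = 0: H_y = (39.3×9.81 + 246) − T sin 65° = 631.53 − 377.27 = 254.27 N.
|H| = √(H_x² + H_y²) = √((175.92)² + (254.27)²) = 309.19 N.

|H| ≈ 309 N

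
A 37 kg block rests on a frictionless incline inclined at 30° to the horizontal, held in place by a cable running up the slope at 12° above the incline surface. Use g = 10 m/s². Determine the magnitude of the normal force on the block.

Take axes along and perpendicular to the incline. Weight components: W sin 30° = 185 N down-slope, W cos 30° = 320.4 N into the surface.
Along incline: T cos 12° = W sin 30° → T = 189.1 N.
Perpendicular: N = W cos 30° − T sin 12° = 281.1 N.

N ≈ 281 N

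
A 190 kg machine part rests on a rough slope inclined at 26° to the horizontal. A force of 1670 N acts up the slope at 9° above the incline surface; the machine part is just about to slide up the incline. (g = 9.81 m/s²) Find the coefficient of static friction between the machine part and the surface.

On the verge of sliding up the incline, friction is at its maximum μN and acts down the slope.
Perpendicular to incline: N = W cos 26° − P sin 9° = 1675 − 261.2 = 1414 N.
Along incline: P cos 9° − μN = W sin 26° → μ = −(W sin 26° − P cos 9°) / N = 0.5886.

μ ≈ 0.589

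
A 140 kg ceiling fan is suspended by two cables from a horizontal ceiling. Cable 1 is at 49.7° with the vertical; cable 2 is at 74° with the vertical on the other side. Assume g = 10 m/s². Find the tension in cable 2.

Angles from the horizontal: cable 1 is 90° − 49.7° = 40.3°, cable 2 is 90° − 74° = 16°.
Weight W = 140 × 10 = 1400 N acts straight down.
Horizontal: T_1 cos 40.3° = T_2 cos 16°  →  T_1 = 1.26 T_2.
Vertical: T_1 sin 40.3° + T_2 sin 16° = 1400.
Substituting the horizontal relation into the vertical equation gives 1.091 T_2 = 1400, so T_2 = 1283 N.

T_2 ≈ 1280 N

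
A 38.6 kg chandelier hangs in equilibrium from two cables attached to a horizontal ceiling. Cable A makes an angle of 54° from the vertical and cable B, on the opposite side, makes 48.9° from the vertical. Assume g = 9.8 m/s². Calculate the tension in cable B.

Angles from the horizontal: cable A is 90° − 54° = 36°, cable B is 90° − 48.9° = 41.1°.
Weight W = 38.6 × 9.8 = 378.3 N acts straight down.
Horizontal: T_A cos 36° = T_B cos 41.1°  →  T_A = 0.9315 T_B.
Vertical: T_A sin 36° + T_B sin 41.1° = 378.3.
Substituting the horizontal relation into the vertical equation gives 1.205 T_B = 378.3, so T_B = 314 N.

T_B ≈ 314 N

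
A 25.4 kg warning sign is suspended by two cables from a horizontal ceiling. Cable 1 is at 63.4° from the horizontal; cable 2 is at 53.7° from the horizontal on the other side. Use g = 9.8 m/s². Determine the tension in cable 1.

T_1 ≈ 166 N

Weight W = 25.4 × 9.8 = 248.9 N acts straight down.
Horizontal: T_1 cos 63.4° = T_2 cos 53.7°  →  T_2 = 0.7563 T_1.
Vertical: T_1 sin 63.4° + T_2 sin 53.7° = 248.9.
Substituting the horizontal relation into the vertical equation gives 1.504 T_1 = 248.9, so T_1 = 165.5 N.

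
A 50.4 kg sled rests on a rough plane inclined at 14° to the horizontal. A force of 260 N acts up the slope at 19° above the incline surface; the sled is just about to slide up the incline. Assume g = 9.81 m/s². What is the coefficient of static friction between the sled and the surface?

μ ≈ 0.319

On the verge of sliding up the incline, friction is at its maximum μN and acts down the slope.
Perpendicular to incline: N = W cos 14° − P sin 19° = 479.7 − 84.65 = 395.1 N.
Along incline: P cos 19° − μN = W sin 14° → μ = −(W sin 14° − P cos 19°) / N = 0.3195.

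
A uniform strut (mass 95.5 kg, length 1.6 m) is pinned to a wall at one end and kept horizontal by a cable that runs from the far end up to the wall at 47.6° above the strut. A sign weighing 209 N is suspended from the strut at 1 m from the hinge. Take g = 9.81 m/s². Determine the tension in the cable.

Take torques about the hinge: T sin 47.6° · 1.6 = 95.5×9.81×0.8 + 209×1 = 958.48 N·m.
So T = 958.48 / (0.7385 × 1.6) = 811.22 N.

T ≈ 811 N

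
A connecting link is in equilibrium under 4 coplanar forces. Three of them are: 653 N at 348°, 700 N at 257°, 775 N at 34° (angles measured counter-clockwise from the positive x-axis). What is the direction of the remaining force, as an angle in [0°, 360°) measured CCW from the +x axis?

θ ≈ 161°

Sum the known components: ΣF_x = 1124 N, ΣF_y = -384.5 N.
For equilibrium the remaining force must supply (−ΣF_x, −ΣF_y) = (-1124, 384.5) N.
Magnitude = √((-1124)² + (384.5)²) = 1188 N; direction = atan2(384.5, -1124) = 161.1°.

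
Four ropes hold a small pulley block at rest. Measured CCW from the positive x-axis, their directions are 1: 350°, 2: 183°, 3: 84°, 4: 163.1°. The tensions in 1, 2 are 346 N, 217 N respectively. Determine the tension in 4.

Resolve: ΣF_x = 346 cos 350° + 217 cos 183° + T_3 cos 84° + T_4 cos 163.1° = 0.
        ΣF_y = 346 sin 350° + 217 sin 183° + T_3 sin 84° + T_4 sin 163.1° = 0.
The known terms sum to (124, -71.44) N, so 0.1045 T_3 − 0.9568 T_4 = -124 and 0.9945 T_3 + 0.2907 T_4 = 71.44.
Solving simultaneously: T_3 = 32.89 N, T_4 = 133.2 N.

T_4 ≈ 133 N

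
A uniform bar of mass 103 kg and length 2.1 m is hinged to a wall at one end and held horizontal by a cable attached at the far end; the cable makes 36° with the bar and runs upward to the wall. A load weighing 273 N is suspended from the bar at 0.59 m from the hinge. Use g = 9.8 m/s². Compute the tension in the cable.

Take torques about the hinge: T sin 36° · 2.1 = 103×9.8×1.05 + 273×0.59 = 1220.9 N·m.
So T = 1220.9 / (0.5878 × 2.1) = 989.14 N.

T ≈ 989 N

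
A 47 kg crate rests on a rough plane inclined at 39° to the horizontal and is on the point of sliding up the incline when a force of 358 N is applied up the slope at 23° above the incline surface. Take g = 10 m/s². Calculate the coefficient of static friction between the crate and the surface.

On the verge of sliding up the incline, friction is at its maximum μN and acts down the slope.
Perpendicular to incline: N = W cos 39° − P sin 23° = 365.3 − 139.9 = 225.4 N.
Along incline: P cos 23° − μN = W sin 39° → μ = −(W sin 39° − P cos 23°) / N = 0.1498.

μ ≈ 0.150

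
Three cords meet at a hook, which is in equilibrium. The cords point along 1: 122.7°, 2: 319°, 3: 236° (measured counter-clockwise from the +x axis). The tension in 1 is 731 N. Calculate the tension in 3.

T_3 ≈ 207 N

Resolve: ΣF_x = 731 cos 122.7° + T_2 cos 319° + T_3 cos 236° = 0.
        ΣF_y = 731 sin 122.7° + T_2 sin 319° + T_3 sin 236° = 0.
The known terms sum to (-394.9, 615.1) N, so 0.7547 T_2 − 0.5592 T_3 = 394.9 and -0.6561 T_2 − 0.8290 T_3 = -615.1.
Solving simultaneously: T_2 = 676.4 N, T_3 = 206.7 N.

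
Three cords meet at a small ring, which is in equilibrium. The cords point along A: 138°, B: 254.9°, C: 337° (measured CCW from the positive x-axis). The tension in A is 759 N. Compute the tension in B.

T_B ≈ 249 N

Resolve: ΣF_x = 759 cos 138° + T_B cos 254.9° + T_C cos 337° = 0.
        ΣF_y = 759 sin 138° + T_B sin 254.9° + T_C sin 337° = 0.
The known terms sum to (-564, 507.9) N, so -0.2605 T_B + 0.9205 T_C = 564 and -0.9655 T_B − 0.3907 T_C = -507.9.
Solving simultaneously: T_B = 249.5 N, T_C = 683.4 N.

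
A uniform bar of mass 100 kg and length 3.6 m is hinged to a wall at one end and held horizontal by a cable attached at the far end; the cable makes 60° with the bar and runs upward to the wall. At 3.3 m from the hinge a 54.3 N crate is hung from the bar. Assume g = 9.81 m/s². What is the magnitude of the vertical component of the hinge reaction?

|H_y| ≈ 495 N

Take torques about the hinge: T sin 60° · 3.6 = 100×9.81×1.8 + 54.3×3.3 = 1945 N·m.
So T = 1945 / (0.8660 × 3.6) = 623.86 N.
ΣF_y = 0: H_y = (100×9.81 + 54.3) − T sin 60° = 1035.3 − 540.27 = 495.02 N.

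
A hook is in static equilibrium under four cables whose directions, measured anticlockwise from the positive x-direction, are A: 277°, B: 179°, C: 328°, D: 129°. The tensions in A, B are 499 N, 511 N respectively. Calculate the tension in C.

Resolve: ΣF_x = 499 cos 277° + 511 cos 179° + T_C cos 328° + T_D cos 129° = 0.
        ΣF_y = 499 sin 277° + 511 sin 179° + T_C sin 328° + T_D sin 129° = 0.
The known terms sum to (-450.1, -486.4) N, so 0.8480 T_C − 0.6293 T_D = 450.1 and -0.5299 T_C + 0.7771 T_D = 486.4.
Solving simultaneously: T_C = 2015 N, T_D = 2000 N.

T_C ≈ 2010 N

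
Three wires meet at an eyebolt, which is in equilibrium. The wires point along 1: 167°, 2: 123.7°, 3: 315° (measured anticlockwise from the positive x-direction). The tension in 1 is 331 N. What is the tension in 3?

T_3 ≈ 1160 N

Resolve: ΣF_x = 331 cos 167° + T_2 cos 123.7° + T_3 cos 315° = 0.
        ΣF_y = 331 sin 167° + T_2 sin 123.7° + T_3 sin 315° = 0.
The known terms sum to (-322.5, 74.46) N, so -0.5548 T_2 + 0.7071 T_3 = 322.5 and 0.8320 T_2 − 0.7071 T_3 = -74.46.
Solving simultaneously: T_2 = 895.2 N, T_3 = 1159 N.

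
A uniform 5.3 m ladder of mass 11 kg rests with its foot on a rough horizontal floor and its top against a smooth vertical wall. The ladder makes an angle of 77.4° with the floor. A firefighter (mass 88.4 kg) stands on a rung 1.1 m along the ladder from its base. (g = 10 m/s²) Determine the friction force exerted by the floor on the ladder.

f ≈ 53.3 N

Torques about the foot: N_wall · 5.3 sin 77.4° = 11×10×2.65 cos 77.4° + 88.4×10×1.1 cos 77.4° → N_wall = 53.305 N.
ΣF_x = 0: f_floor = N_wall = 53.305 N.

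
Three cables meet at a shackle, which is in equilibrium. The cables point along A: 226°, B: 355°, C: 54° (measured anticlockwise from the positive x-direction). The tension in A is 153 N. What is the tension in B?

Resolve: ΣF_x = 153 cos 226° + T_B cos 355° + T_C cos 54° = 0.
        ΣF_y = 153 sin 226° + T_B sin 355° + T_C sin 54° = 0.
The known terms sum to (-106.3, -110.1) N, so 0.9962 T_B + 0.5878 T_C = 106.3 and -0.0872 T_B + 0.8090 T_C = 110.1.
Solving simultaneously: T_B = 24.84 N, T_C = 138.7 N.

T_B ≈ 24.8 N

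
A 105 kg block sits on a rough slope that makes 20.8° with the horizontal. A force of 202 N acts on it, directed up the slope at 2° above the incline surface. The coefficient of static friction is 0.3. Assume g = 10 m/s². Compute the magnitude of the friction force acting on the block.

f ≈ 171 N

Axes along / perpendicular to the incline. W sin 20.8° = 372.9 N down-slope; W cos 20.8° = 981.6 N into the surface.
Perpendicular: N = W cos 20.8° − P sin 2° = 981.6 − 7.05 = 974.5 N.
Along incline: P cos 2° + f = W sin 20.8° (friction acts up-slope) → f = 372.9 − 201.9 = 171 N.
|f| = 171 N ≤ μN = 292.4 N, so the block is indeed static.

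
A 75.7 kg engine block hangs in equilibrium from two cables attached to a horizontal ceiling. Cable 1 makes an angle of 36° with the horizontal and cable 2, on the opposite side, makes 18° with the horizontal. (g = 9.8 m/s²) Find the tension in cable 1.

Weight W = 75.7 × 9.8 = 741.9 N acts straight down.
Horizontal: T_1 cos 36° = T_2 cos 18°  →  T_2 = 0.8507 T_1.
Vertical: T_1 sin 36° + T_2 sin 18° = 741.9.
Substituting the horizontal relation into the vertical equation gives 0.8507 T_1 = 741.9, so T_1 = 872.1 N.

T_1 ≈ 872 N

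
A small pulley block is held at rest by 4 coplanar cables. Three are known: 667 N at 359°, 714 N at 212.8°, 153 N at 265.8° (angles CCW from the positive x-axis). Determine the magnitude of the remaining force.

Sum the known components: ΣF_x = 55.53 N, ΣF_y = -551 N.
For equilibrium the remaining force must supply (−ΣF_x, −ΣF_y) = (-55.53, 551) N.
Magnitude = √((-55.53)² + (551)²) = 553.8 N; direction = atan2(551, -55.53) = 95.8°.

F ≈ 554 N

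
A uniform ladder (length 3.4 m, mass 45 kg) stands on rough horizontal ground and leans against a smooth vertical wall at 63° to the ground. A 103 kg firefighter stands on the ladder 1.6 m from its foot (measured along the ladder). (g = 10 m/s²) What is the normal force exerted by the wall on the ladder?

N_wall ≈ 362 N

Torques about the foot: N_wall · 3.4 sin 63° = 45×10×1.7 cos 63° + 103×10×1.6 cos 63° → N_wall = 361.61 N.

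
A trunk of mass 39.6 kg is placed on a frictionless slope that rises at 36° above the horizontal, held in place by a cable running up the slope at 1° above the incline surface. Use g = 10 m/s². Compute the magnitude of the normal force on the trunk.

N ≈ 316 N

Take axes along and perpendicular to the incline. Weight components: W sin 36° = 232.8 N down-slope, W cos 36° = 320.4 N into the surface.
Along incline: T cos 1° = W sin 36° → T = 232.8 N.
Perpendicular: N = W cos 36° − T sin 1° = 316.3 N.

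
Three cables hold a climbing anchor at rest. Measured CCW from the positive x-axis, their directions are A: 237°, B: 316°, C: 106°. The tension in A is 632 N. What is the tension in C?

Resolve: ΣF_x = 632 cos 237° + T_B cos 316° + T_C cos 106° = 0.
        ΣF_y = 632 sin 237° + T_B sin 316° + T_C sin 106° = 0.
The known terms sum to (-344.2, -530) N, so 0.7193 T_B − 0.2756 T_C = 344.2 and -0.6947 T_B + 0.9613 T_C = 530.
Solving simultaneously: T_B = 954 N, T_C = 1241 N.

T_C ≈ 1240 N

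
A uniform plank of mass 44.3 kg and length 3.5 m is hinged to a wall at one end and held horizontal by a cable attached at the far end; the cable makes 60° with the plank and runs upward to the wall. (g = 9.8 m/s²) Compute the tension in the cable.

Take torques about the hinge: T sin 60° · 3.5 = 44.3×9.8×1.75 = 759.75 N·m.
So T = 759.75 / (0.8660 × 3.5) = 250.65 N.

T ≈ 251 N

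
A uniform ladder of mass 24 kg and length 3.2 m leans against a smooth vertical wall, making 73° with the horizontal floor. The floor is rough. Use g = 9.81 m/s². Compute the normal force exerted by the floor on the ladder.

N_floor ≈ 235 N

ΣF_y = 0: N_floor = 24×9.81 = 235.44 N.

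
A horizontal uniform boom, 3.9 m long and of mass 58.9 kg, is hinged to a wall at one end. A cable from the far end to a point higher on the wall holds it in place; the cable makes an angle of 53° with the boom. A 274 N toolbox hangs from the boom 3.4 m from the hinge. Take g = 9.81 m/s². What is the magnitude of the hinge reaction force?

|H| ≈ 513 N

Take torques about the hinge: T sin 53° · 3.9 = 58.9×9.81×1.95 + 274×3.4 = 2058.3 N·m.
So T = 2058.3 / (0.7986 × 3.9) = 660.85 N.
ΣF_x = 0: H_x = T cos 53° = 397.71 N.
ΣF_y = 0: H_y = (58.9×9.81 + 274) − T sin 53° = 851.81 − 527.78 = 324.03 N.
|H| = √(H_x² + H_y²) = √((397.71)² + (324.03)²) = 513 N.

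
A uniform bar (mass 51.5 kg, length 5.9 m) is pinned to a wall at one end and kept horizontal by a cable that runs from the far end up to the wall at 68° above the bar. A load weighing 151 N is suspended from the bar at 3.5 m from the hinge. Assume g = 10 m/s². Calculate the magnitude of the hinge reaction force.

|H| ≈ 348 N

Take torques about the hinge: T sin 68° · 5.9 = 51.5×10×2.95 + 151×3.5 = 2047.8 N·m.
So T = 2047.8 / (0.9272 × 5.9) = 374.33 N.
ΣF_x = 0: H_x = T cos 68° = 140.23 N.
ΣF_y = 0: H_y = (51.5×10 + 151) − T sin 68° = 666 − 347.08 = 318.92 N.
|H| = √(H_x² + H_y²) = √((140.23)² + (318.92)²) = 348.39 N.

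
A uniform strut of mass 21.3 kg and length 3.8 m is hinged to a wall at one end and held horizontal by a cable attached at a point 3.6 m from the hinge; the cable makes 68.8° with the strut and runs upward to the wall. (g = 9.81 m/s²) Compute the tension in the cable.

T ≈ 118 N

Take torques about the hinge: T sin 68.8° · 3.6 = 21.3×9.81×1.9 = 397.01 N·m.
So T = 397.01 / (0.9323 × 3.6) = 118.29 N.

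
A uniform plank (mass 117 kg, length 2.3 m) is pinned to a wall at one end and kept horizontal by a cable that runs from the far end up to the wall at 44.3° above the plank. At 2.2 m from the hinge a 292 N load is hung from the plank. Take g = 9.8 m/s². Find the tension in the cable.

Take torques about the hinge: T sin 44.3° · 2.3 = 117×9.8×1.15 + 292×2.2 = 1961 N·m.
So T = 1961 / (0.6984 × 2.3) = 1220.8 N.

T ≈ 1220 N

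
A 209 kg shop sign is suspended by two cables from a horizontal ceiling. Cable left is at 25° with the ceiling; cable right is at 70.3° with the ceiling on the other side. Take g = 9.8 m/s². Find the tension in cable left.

Weight W = 209 × 9.8 = 2048 N acts straight down.
Horizontal: T_left cos 25° = T_right cos 70.3°  →  T_right = 2.689 T_left.
Vertical: T_left sin 25° + T_right sin 70.3° = 2048.
Substituting the horizontal relation into the vertical equation gives 2.954 T_left = 2048, so T_left = 693.4 N.

T_left ≈ 693 N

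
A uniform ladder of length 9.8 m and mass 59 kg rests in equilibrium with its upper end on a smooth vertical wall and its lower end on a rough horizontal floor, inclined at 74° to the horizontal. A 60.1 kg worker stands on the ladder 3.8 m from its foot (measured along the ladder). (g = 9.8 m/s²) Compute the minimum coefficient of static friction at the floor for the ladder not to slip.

μ_min ≈ 0.127

ΣF_y = 0: N_floor = 59×9.8 + 60.1×9.8 = 1167.2 N.
Torques about the foot: N_wall · 9.8 sin 74° = 59×9.8×4.9 cos 74° + 60.1×9.8×3.8 cos 74° → N_wall = 148.39 N.
ΣF_x = 0: f_floor = N_wall = 148.39 N.
μ_min = f_floor / N_floor = 148.39 / 1167.2 = 0.1271.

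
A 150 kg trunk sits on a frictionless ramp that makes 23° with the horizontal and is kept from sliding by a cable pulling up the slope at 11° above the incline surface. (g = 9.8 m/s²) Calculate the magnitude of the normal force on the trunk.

N ≈ 1240 N

Take axes along and perpendicular to the incline. Weight components: W sin 23° = 574.4 N down-slope, W cos 23° = 1353 N into the surface.
Along incline: T cos 11° = W sin 23° → T = 585.1 N.
Perpendicular: N = W cos 23° − T sin 11° = 1241 N.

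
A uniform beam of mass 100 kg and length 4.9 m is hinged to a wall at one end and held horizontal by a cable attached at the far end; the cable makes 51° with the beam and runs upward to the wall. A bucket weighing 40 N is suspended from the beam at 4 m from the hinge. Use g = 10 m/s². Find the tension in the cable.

Take torques about the hinge: T sin 51° · 4.9 = 100×10×2.45 + 40×4 = 2610 N·m.
So T = 2610 / (0.7771 × 4.9) = 685.4 N.

T ≈ 685 N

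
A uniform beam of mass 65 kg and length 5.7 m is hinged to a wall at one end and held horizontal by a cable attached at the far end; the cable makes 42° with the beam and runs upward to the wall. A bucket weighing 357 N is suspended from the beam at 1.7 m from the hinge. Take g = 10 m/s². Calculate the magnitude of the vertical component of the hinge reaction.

|H_y| ≈ 576 N

Take torques about the hinge: T sin 42° · 5.7 = 65×10×2.85 + 357×1.7 = 2459.4 N·m.
So T = 2459.4 / (0.6691 × 5.7) = 644.83 N.
ΣF_y = 0: H_y = (65×10 + 357) − T sin 42° = 1007 − 431.47 = 575.53 N.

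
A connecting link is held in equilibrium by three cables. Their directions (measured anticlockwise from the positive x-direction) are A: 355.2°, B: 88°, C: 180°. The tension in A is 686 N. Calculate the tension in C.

Resolve: ΣF_x = 686 cos 355.2° + T_B cos 88° + T_C cos 180° = 0.
        ΣF_y = 686 sin 355.2° + T_B sin 88° + T_C sin 180° = 0.
The known terms sum to (683.6, -57.4) N, so 0.0349 T_B − 1.0000 T_C = -683.6 and 0.9994 T_B + 0.0000 T_C = 57.4.
Solving simultaneously: T_B = 57.44 N, T_C = 685.6 N.

T_C ≈ 686 N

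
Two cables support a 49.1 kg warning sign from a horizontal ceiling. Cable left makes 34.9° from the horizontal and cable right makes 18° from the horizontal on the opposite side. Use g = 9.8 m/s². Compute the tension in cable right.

Weight W = 49.1 × 9.8 = 481.2 N acts straight down.
Horizontal: T_left cos 34.9° = T_right cos 18°  →  T_left = 1.16 T_right.
Vertical: T_left sin 34.9° + T_right sin 18° = 481.2.
Substituting the horizontal relation into the vertical equation gives 0.9725 T_right = 481.2, so T_right = 494.8 N.

T_right ≈ 495 N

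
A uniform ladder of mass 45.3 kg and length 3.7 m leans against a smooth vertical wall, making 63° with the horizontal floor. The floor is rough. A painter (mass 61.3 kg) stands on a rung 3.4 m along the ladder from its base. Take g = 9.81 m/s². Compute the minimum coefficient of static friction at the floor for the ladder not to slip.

μ_min ≈ 0.378

ΣF_y = 0: N_floor = 45.3×9.81 + 61.3×9.81 = 1045.7 N.
Torques about the foot: N_wall · 3.7 sin 63° = 45.3×9.81×1.85 cos 63° + 61.3×9.81×3.4 cos 63° → N_wall = 394.78 N.
ΣF_x = 0: f_floor = N_wall = 394.78 N.
μ_min = f_floor / N_floor = 394.78 / 1045.7 = 0.3775.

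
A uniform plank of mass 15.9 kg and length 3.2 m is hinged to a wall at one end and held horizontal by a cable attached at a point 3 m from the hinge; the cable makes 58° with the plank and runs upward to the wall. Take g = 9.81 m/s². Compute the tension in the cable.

Take torques about the hinge: T sin 58° · 3 = 15.9×9.81×1.6 = 249.57 N·m.
So T = 249.57 / (0.8480 × 3) = 98.094 N.

T ≈ 98.1 N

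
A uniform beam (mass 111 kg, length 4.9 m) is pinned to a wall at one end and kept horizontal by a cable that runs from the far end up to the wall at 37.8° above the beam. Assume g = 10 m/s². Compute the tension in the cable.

Take torques about the hinge: T sin 37.8° · 4.9 = 111×10×2.45 = 2719.5 N·m.
So T = 2719.5 / (0.6129 × 4.9) = 905.52 N.

T ≈ 906 N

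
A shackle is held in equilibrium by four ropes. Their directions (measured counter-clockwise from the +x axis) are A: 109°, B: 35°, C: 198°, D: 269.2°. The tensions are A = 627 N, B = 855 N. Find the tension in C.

T_C ≈ 508 N

Resolve: ΣF_x = 627 cos 109° + 855 cos 35° + T_C cos 198° + T_D cos 269.2° = 0.
        ΣF_y = 627 sin 109° + 855 sin 35° + T_C sin 198° + T_D sin 269.2° = 0.
The known terms sum to (496.2, 1083) N, so -0.9511 T_C − 0.0140 T_D = -496.2 and -0.3090 T_C − 0.9999 T_D = -1083.
Solving simultaneously: T_C = 508.2 N, T_D = 926.3 N.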